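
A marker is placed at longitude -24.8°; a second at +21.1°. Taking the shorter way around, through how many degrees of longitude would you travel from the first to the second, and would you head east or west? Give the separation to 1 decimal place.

Raw difference: 21.1 − -24.8 = 45.9°.
Normalise into (−180°, 180°]: 45.9° stays 45.9°.
Positive ⇒ the second point lies to the east; separation 45.9°.

45.9° east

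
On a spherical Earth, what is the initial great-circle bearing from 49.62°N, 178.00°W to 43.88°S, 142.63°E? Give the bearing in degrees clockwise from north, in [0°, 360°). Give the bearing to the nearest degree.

208°

Δλ = 142.63 − -178.00 = 320.63°; wrapped into (−180°, 180°]: -39.37°.
θ = atan2( sin Δλ · cos φ₂ , cos φ₁ · sin φ₂ − sin φ₁ · cos φ₂ · cos Δλ )
  = atan2(-0.45722, -0.87353) = -152.372° → normalised to [0°, 360°): 207.628°.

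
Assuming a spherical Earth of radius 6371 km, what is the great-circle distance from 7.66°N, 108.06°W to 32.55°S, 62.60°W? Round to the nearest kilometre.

Δλ = -62.60 − -108.06 = 45.46°.
Δφ = -32.55 − 7.66 = -40.21°.
a = sin²(Δφ/2) + cos φ₁ · cos φ₂ · sin²(Δλ/2) = 0.242881.
c = 2·atan2(√a, √(1−a)) = 1.03068 rad → d = 6371·c ≈ 6566.44 km.

6566 km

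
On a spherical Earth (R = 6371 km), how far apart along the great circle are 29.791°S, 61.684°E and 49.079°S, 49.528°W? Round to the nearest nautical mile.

4817 nmi

Δλ = -49.528 − 61.684 = -111.212°.
Δφ = -49.079 − -29.791 = -19.288°.
a = sin²(Δφ/2) + cos φ₁ · cos φ₂ · sin²(Δλ/2) = 0.415130.
c = 2·atan2(√a, √(1−a)) = 1.40023 rad → d = 6371·c ≈ 8920.87 km ≈ 4816.88 nmi.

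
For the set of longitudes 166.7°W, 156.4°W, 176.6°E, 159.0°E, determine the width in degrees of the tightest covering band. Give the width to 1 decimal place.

Sort the longitudes: -166.7°, -156.4°, +159.0°, +176.6°.
Eastward gaps between consecutive values (wrapping around): 10.3°, 315.4°, 17.6°, 16.7°.
Largest gap = 315.4° ⇒ minimal covering band is its complement: 360° − 315.4° = 44.6°.
Band runs from +159.0° eastward to -156.4°, crossing the antimeridian.

44.6°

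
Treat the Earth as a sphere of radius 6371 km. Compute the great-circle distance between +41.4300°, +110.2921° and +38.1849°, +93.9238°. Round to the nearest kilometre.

Δλ = 93.9238 − 110.2921 = -16.3683°.
Δφ = 38.1849 − 41.4300 = -3.2451°.
a = sin²(Δφ/2) + cos φ₁ · cos φ₂ · sin²(Δλ/2) = 0.012745.
c = 2·atan2(√a, √(1−a)) = 0.22627 rad → d = 6371·c ≈ 1441.54 km.

1442 km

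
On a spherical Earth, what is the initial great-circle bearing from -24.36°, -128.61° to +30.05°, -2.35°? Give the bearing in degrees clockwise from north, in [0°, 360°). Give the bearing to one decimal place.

70.7°

Δλ = -2.35 − -128.61 = 126.26°.
θ = atan2( sin Δλ · cos φ₂ , cos φ₁ · sin φ₂ − sin φ₁ · cos φ₂ · cos Δλ )
  = atan2(0.69796, 0.24501) = 70.657° → normalised to [0°, 360°): 70.657°.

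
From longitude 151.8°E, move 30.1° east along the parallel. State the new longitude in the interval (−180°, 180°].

Start at +151.8°; shift +30.1° → +181.9°.
+181.9° lies outside (−180°, 180°]; subtract 360° → -178.1°.

178.1°W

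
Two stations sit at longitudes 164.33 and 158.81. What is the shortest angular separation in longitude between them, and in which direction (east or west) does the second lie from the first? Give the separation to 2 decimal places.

Raw difference: 158.81 − 164.33 = -5.52°.
Normalise into (−180°, 180°]: -5.52° stays -5.52°.
Negative ⇒ the second point lies to the west; separation 5.52°.

5.52° west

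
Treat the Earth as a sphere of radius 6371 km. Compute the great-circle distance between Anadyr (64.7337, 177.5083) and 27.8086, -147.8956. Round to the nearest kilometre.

4769 km

Δλ = -147.8956 − 177.5083 = -325.4039°; wrapped into (−180°, 180°]: 34.5961°.
Δφ = 27.8086 − 64.7337 = -36.9251°.
a = sin²(Δφ/2) + cos φ₁ · cos φ₂ · sin²(Δλ/2) = 0.133668.
c = 2·atan2(√a, √(1−a)) = 0.74857 rad → d = 6371·c ≈ 4769.13 km.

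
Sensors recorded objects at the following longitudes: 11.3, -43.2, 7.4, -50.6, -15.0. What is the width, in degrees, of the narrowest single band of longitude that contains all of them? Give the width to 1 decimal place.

Sort the longitudes: -50.6°, -43.2°, -15.0°, +7.4°, +11.3°.
Eastward gaps between consecutive values (wrapping around): 7.4°, 28.2°, 22.4°, 3.9°, 298.1°.
Largest gap = 298.1° ⇒ minimal covering band is its complement: 360° − 298.1° = 61.9°.
Band runs from -50.6° eastward to +11.3°.

61.9°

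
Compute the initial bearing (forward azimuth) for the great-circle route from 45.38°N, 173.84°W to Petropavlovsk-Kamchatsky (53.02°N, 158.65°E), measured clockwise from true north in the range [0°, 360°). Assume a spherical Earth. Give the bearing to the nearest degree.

303°

Δλ = 158.65 − -173.84 = 332.49°; wrapped into (−180°, 180°]: -27.51°.
θ = atan2( sin Δλ · cos φ₂ , cos φ₁ · sin φ₂ − sin φ₁ · cos φ₂ · cos Δλ )
  = atan2(-0.27785, 0.18136) = -56.867° → normalised to [0°, 360°): 303.133°.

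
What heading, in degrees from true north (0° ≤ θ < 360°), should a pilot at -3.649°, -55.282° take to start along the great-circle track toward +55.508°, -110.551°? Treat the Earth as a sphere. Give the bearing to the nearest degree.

Δλ = -110.551 − -55.282 = -55.269°.
θ = atan2( sin Δλ · cos φ₂ , cos φ₁ · sin φ₂ − sin φ₁ · cos φ₂ · cos Δλ )
  = atan2(-0.46540, 0.84307) = -28.900° → normalised to [0°, 360°): 331.100°.

331°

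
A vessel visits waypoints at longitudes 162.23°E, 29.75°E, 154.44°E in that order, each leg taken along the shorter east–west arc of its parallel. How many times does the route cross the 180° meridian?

Leg 1: +162.23° → +29.75°, shortest Δλ = -132.48° (west) — does not cross 180°.
Leg 2: +29.75° → +154.44°, shortest Δλ = 124.69° (east) — does not cross 180°.
Total crossings: 0.

0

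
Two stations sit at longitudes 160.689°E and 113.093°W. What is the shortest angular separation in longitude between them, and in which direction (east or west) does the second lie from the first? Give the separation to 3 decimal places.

Raw difference: -113.093 − 160.689 = -273.782°.
Normalise into (−180°, 180°]: -273.782° + 360° = 86.218°.
Positive ⇒ the second point lies to the east; separation 86.218°.

86.218° east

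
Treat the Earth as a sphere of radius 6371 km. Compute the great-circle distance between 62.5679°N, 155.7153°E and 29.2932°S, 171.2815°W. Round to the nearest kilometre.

Δλ = -171.2815 − 155.7153 = -326.9968°; wrapped into (−180°, 180°]: 33.0032°.
Δφ = -29.2932 − 62.5679 = -91.8611°.
a = sin²(Δφ/2) + cos φ₁ · cos φ₂ · sin²(Δλ/2) = 0.548654.
c = 2·atan2(√a, √(1−a)) = 1.66826 rad → d = 6371·c ≈ 10628.48 km.

10628 km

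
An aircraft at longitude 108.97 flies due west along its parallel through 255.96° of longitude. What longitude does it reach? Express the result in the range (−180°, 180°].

Start at +108.97°; shift −255.96° → -146.99°.
-146.99° already lies in (−180°, 180°].

-146.99°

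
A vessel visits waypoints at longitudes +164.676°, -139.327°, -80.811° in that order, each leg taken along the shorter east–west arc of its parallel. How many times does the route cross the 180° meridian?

Leg 1: +164.676° → -139.327°, shortest Δλ = 55.997° (east) — crosses 180°.
Leg 2: -139.327° → -80.811°, shortest Δλ = 58.516° (east) — does not cross 180°.
Total crossings: 1.

1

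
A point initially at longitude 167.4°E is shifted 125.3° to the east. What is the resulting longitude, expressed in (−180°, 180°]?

Start at +167.4°; shift +125.3° → +292.7°.
+292.7° lies outside (−180°, 180°]; subtract 360° → -67.3°.

67.3°W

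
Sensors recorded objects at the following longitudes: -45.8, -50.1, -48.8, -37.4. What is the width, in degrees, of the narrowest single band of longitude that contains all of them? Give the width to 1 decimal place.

Sort the longitudes: -50.1°, -48.8°, -45.8°, -37.4°.
Eastward gaps between consecutive values (wrapping around): 1.3°, 3.0°, 8.4°, 347.3°.
Largest gap = 347.3° ⇒ minimal covering band is its complement: 360° − 347.3° = 12.7°.
Band runs from -50.1° eastward to -37.4°.

12.7°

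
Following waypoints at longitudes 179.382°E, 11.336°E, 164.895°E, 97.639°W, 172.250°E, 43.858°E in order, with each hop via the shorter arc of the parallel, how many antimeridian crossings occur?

Leg 1: +179.382° → +11.336°, shortest Δλ = -168.046° (west) — does not cross 180°.
Leg 2: +11.336° → +164.895°, shortest Δλ = 153.559° (east) — does not cross 180°.
Leg 3: +164.895° → -97.639°, shortest Δλ = 97.466° (east) — crosses 180°.
Leg 4: -97.639° → +172.250°, shortest Δλ = -90.111° (west) — crosses 180°.
Leg 5: +172.250° → +43.858°, shortest Δλ = -128.392° (west) — does not cross 180°.
Total crossings: 2.

2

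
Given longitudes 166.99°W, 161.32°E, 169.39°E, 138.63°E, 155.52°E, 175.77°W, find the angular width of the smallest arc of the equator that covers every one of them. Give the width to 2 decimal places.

54.38°

Sort the longitudes: -175.77°, -166.99°, +138.63°, +155.52°, +161.32°, +169.39°.
Eastward gaps between consecutive values (wrapping around): 8.78°, 305.62°, 16.89°, 5.80°, 8.07°, 14.84°.
Largest gap = 305.62° ⇒ minimal covering band is its complement: 360° − 305.62° = 54.38°.
Band runs from +138.63° eastward to -166.99°, crossing the antimeridian.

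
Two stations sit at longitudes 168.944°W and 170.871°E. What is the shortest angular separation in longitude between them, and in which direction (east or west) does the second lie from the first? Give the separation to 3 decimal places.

20.185° west

Raw difference: 170.871 − -168.944 = 339.815°.
Normalise into (−180°, 180°]: 339.815° − 360° = -20.185°.
Negative ⇒ the second point lies to the west; separation 20.185°.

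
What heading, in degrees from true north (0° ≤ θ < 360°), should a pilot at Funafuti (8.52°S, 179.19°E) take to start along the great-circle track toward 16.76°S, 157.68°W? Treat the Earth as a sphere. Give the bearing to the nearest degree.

Δλ = -157.68 − 179.19 = -336.87°; wrapped into (−180°, 180°]: 23.13°.
θ = atan2( sin Δλ · cos φ₂ , cos φ₁ · sin φ₂ − sin φ₁ · cos φ₂ · cos Δλ )
  = atan2(0.37613, -0.15472) = 112.360° → normalised to [0°, 360°): 112.360°.

112°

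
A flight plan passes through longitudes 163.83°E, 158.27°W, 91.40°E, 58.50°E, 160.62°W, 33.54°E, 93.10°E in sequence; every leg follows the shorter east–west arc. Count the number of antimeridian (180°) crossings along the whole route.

4

Leg 1: +163.83° → -158.27°, shortest Δλ = 37.9° (east) — crosses 180°.
Leg 2: -158.27° → +91.40°, shortest Δλ = -110.33° (west) — crosses 180°.
Leg 3: +91.40° → +58.50°, shortest Δλ = -32.9° (west) — does not cross 180°.
Leg 4: +58.50° → -160.62°, shortest Δλ = 140.88° (east) — crosses 180°.
Leg 5: -160.62° → +33.54°, shortest Δλ = -165.84° (west) — crosses 180°.
Leg 6: +33.54° → +93.10°, shortest Δλ = 59.56° (east) — does not cross 180°.
Total crossings: 4.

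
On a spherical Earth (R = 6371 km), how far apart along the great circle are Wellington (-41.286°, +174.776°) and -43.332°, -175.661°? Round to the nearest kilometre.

818 km

Δλ = -175.661 − 174.776 = -350.437°; wrapped into (−180°, 180°]: 9.563°.
Δφ = -43.332 − -41.286 = -2.046°.
a = sin²(Δφ/2) + cos φ₁ · cos φ₂ · sin²(Δλ/2) = 0.004117.
c = 2·atan2(√a, √(1−a)) = 0.12841 rad → d = 6371·c ≈ 818.09 km.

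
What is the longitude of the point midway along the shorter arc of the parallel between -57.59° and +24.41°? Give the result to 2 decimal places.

Signed shortest Δλ from -57.59° to +24.41° is +82.00°.
Midpoint longitude = -57.59° + (+82.00°)/2 = -57.59° + 41.00° = -16.59°.

-16.59°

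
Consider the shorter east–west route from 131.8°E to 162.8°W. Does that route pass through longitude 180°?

Yes

Naïve |-162.8 − 131.8| = 294.6° > 180°, so the shorter arc goes the other way round — across 180°.
Signed shortest Δλ = ((-162.8 − 131.8 + 180) mod 360) − 180 = 65.4°.
Going east by 65.4° from +131.8° passes through 180° before reaching -162.8°.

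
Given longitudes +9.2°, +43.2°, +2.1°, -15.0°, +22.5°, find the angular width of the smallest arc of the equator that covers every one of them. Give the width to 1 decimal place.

58.2°

Sort the longitudes: -15.0°, +2.1°, +9.2°, +22.5°, +43.2°.
Eastward gaps between consecutive values (wrapping around): 17.1°, 7.1°, 13.3°, 20.7°, 301.8°.
Largest gap = 301.8° ⇒ minimal covering band is its complement: 360° − 301.8° = 58.2°.
Band runs from -15.0° eastward to +43.2°.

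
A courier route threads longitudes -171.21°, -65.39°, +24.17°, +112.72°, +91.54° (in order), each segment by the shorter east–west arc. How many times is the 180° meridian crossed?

0

Leg 1: -171.21° → -65.39°, shortest Δλ = 105.82° (east) — does not cross 180°.
Leg 2: -65.39° → +24.17°, shortest Δλ = 89.56° (east) — does not cross 180°.
Leg 3: +24.17° → +112.72°, shortest Δλ = 88.55° (east) — does not cross 180°.
Leg 4: +112.72° → +91.54°, shortest Δλ = -21.18° (west) — does not cross 180°.
Total crossings: 0.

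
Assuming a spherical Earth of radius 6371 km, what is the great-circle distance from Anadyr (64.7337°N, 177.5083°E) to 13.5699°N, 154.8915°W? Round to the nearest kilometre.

Δλ = -154.8915 − 177.5083 = -332.3998°; wrapped into (−180°, 180°]: 27.6002°.
Δφ = 13.5699 − 64.7337 = -51.1638°.
a = sin²(Δφ/2) + cos φ₁ · cos φ₂ · sin²(Δλ/2) = 0.210060.
c = 2·atan2(√a, √(1−a)) = 0.95221 rad → d = 6371·c ≈ 6066.56 km.

6067 km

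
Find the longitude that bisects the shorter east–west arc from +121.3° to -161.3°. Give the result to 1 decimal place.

+160.0°

Signed shortest Δλ from +121.3° to -161.3° is +77.4°.
Midpoint longitude = +121.3° + (+77.4°)/2 = +121.3° + 38.7° = +160.0°.
(The naïve average (+121.3 + -161.3)/2 = -20.0° is on the wrong side of the globe.)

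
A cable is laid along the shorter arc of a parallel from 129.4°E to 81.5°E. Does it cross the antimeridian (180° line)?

Signed shortest Δλ = ((81.5 − 129.4 + 180) mod 360) − 180 = -47.9°.
Going west by 47.9° from +129.4° reaches +81.5° without touching 180°.

No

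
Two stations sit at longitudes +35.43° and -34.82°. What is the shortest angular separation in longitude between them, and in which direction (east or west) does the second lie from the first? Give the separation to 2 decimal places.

Raw difference: -34.82 − 35.43 = -70.25°.
Normalise into (−180°, 180°]: -70.25° stays -70.25°.
Negative ⇒ the second point lies to the west; separation 70.25°.

70.25° west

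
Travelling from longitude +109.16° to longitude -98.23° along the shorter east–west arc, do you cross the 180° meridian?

Naïve |-98.23 − 109.16| = 207.39° > 180°, so the shorter arc goes the other way round — across 180°.
Signed shortest Δλ = ((-98.23 − 109.16 + 180) mod 360) − 180 = 152.61°.
Going east by 152.61° from +109.16° passes through 180° before reaching -98.23°.

Yes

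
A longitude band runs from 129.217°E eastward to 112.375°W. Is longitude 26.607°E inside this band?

Band width going east from +129.217° to -112.375°: ((-112.375 − 129.217) mod 360) = 118.408°.
Offset of +26.607° east of the west edge: ((26.607 − 129.217) mod 360) = 257.390°.
257.390° > 118.408° ⇒ outside.

No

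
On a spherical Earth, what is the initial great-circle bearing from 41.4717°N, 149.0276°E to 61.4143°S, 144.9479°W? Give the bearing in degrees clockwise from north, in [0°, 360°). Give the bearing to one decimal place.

150.9°

Δλ = -144.9479 − 149.0276 = -293.9755°; wrapped into (−180°, 180°]: 66.0245°.
θ = atan2( sin Δλ · cos φ₂ , cos φ₁ · sin φ₂ − sin φ₁ · cos φ₂ · cos Δλ )
  = atan2(0.43719, -0.78671) = 150.938° → normalised to [0°, 360°): 150.938°.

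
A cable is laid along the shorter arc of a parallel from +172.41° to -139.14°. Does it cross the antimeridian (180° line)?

Yes

Naïve |-139.14 − 172.41| = 311.55° > 180°, so the shorter arc goes the other way round — across 180°.
Signed shortest Δλ = ((-139.14 − 172.41 + 180) mod 360) − 180 = 48.45°.
Going east by 48.45° from +172.41° passes through 180° before reaching -139.14°.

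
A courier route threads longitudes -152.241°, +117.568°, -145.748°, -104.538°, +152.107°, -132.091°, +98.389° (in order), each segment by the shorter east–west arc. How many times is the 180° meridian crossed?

Leg 1: -152.241° → +117.568°, shortest Δλ = -90.191° (west) — crosses 180°.
Leg 2: +117.568° → -145.748°, shortest Δλ = 96.684° (east) — crosses 180°.
Leg 3: -145.748° → -104.538°, shortest Δλ = 41.21° (east) — does not cross 180°.
Leg 4: -104.538° → +152.107°, shortest Δλ = -103.355° (west) — crosses 180°.
Leg 5: +152.107° → -132.091°, shortest Δλ = 75.802° (east) — crosses 180°.
Leg 6: -132.091° → +98.389°, shortest Δλ = -129.52° (west) — crosses 180°.
Total crossings: 5.

5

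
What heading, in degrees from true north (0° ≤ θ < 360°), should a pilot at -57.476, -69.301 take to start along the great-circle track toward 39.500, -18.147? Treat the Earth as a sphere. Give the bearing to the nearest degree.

Δλ = -18.147 − -69.301 = 51.154°.
θ = atan2( sin Δλ · cos φ₂ , cos φ₁ · sin φ₂ − sin φ₁ · cos φ₂ · cos Δλ )
  = atan2(0.60097, 0.75007) = 38.702° → normalised to [0°, 360°): 38.702°.

39°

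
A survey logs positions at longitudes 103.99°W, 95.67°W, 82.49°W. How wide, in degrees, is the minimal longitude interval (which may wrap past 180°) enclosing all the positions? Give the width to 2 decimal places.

Sort the longitudes: -103.99°, -95.67°, -82.49°.
Eastward gaps between consecutive values (wrapping around): 8.32°, 13.18°, 338.50°.
Largest gap = 338.50° ⇒ minimal covering band is its complement: 360° − 338.50° = 21.50°.
Band runs from -103.99° eastward to -82.49°.

21.50°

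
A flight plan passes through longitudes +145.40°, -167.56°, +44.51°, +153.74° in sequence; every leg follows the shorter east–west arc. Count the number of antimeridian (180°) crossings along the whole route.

Leg 1: +145.40° → -167.56°, shortest Δλ = 47.04° (east) — crosses 180°.
Leg 2: -167.56° → +44.51°, shortest Δλ = -147.93° (west) — crosses 180°.
Leg 3: +44.51° → +153.74°, shortest Δλ = 109.23° (east) — does not cross 180°.
Total crossings: 2.

2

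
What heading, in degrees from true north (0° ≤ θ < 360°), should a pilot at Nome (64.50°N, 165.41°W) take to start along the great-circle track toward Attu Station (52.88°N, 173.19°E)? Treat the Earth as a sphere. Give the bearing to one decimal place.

233.3°

Δλ = 173.19 − -165.41 = 338.60°; wrapped into (−180°, 180°]: -21.40°.
θ = atan2( sin Δλ · cos φ₂ , cos φ₁ · sin φ₂ − sin φ₁ · cos φ₂ · cos Δλ )
  = atan2(-0.22020, -0.16387) = -126.656° → normalised to [0°, 360°): 233.344°.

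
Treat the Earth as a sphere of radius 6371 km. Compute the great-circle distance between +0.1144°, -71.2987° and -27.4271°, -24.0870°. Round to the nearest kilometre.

Δλ = -24.0870 − -71.2987 = 47.2117°.
Δφ = -27.4271 − 0.1144 = -27.5415°.
a = sin²(Δφ/2) + cos φ₁ · cos φ₂ · sin²(Δλ/2) = 0.198992.
c = 2·atan2(√a, √(1−a)) = 0.92477 rad → d = 6371·c ≈ 5891.72 km.

5892 km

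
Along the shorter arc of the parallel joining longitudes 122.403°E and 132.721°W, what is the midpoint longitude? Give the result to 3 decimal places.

Signed shortest Δλ from +122.403° to -132.721° is +104.876°.
Midpoint longitude = +122.403° + (+104.876°)/2 = +122.403° + 52.438° = +174.841°.
(The naïve average (+122.403 + -132.721)/2 = -5.159° is on the wrong side of the globe.)

174.841°E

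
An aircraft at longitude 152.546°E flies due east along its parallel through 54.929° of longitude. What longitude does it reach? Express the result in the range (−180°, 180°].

152.525°W

Start at +152.546°; shift +54.929° → +207.475°.
+207.475° lies outside (−180°, 180°]; subtract 360° → -152.525°.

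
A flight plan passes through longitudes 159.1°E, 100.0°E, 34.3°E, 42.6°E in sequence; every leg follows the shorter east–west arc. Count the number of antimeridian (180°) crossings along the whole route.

0

Leg 1: +159.1° → +100.0°, shortest Δλ = -59.1° (west) — does not cross 180°.
Leg 2: +100.0° → +34.3°, shortest Δλ = -65.7° (west) — does not cross 180°.
Leg 3: +34.3° → +42.6°, shortest Δλ = 8.3° (east) — does not cross 180°.
Total crossings: 0.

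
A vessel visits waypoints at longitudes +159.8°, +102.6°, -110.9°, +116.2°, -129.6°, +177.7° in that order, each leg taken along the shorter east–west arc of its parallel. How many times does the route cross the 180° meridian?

4

Leg 1: +159.8° → +102.6°, shortest Δλ = -57.2° (west) — does not cross 180°.
Leg 2: +102.6° → -110.9°, shortest Δλ = 146.5° (east) — crosses 180°.
Leg 3: -110.9° → +116.2°, shortest Δλ = -132.9° (west) — crosses 180°.
Leg 4: +116.2° → -129.6°, shortest Δλ = 114.2° (east) — crosses 180°.
Leg 5: -129.6° → +177.7°, shortest Δλ = -52.7° (west) — crosses 180°.
Total crossings: 4.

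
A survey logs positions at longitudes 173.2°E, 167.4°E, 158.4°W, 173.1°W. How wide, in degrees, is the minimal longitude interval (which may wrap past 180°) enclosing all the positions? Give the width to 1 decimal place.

34.2°

Sort the longitudes: -173.1°, -158.4°, +167.4°, +173.2°.
Eastward gaps between consecutive values (wrapping around): 14.7°, 325.8°, 5.8°, 13.7°.
Largest gap = 325.8° ⇒ minimal covering band is its complement: 360° − 325.8° = 34.2°.
Band runs from +167.4° eastward to -158.4°, crossing the antimeridian.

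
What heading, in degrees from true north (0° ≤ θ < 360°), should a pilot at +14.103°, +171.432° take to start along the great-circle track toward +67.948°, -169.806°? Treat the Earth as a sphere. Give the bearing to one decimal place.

Δλ = -169.806 − 171.432 = -341.238°; wrapped into (−180°, 180°]: 18.762°.
θ = atan2( sin Δλ · cos φ₂ , cos φ₁ · sin φ₂ − sin φ₁ · cos φ₂ · cos Δλ )
  = atan2(0.12076, 0.81229) = 8.456° → normalised to [0°, 360°): 8.456°.

8.5°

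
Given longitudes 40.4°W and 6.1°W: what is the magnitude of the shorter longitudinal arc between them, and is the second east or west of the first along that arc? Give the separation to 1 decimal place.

Raw difference: -6.1 − -40.4 = 34.3°.
Normalise into (−180°, 180°]: 34.3° stays 34.3°.
Positive ⇒ the second point lies to the east; separation 34.3°.

34.3° east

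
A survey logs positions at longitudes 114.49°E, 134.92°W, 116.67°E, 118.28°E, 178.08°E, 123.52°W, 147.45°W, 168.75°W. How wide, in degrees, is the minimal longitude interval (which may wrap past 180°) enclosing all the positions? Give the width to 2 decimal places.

Sort the longitudes: -168.75°, -147.45°, -134.92°, -123.52°, +114.49°, +116.67°, +118.28°, +178.08°.
Eastward gaps between consecutive values (wrapping around): 21.30°, 12.53°, 11.40°, 238.01°, 2.18°, 1.61°, 59.80°, 13.17°.
Largest gap = 238.01° ⇒ minimal covering band is its complement: 360° − 238.01° = 121.99°.
Band runs from +114.49° eastward to -123.52°, crossing the antimeridian.

121.99°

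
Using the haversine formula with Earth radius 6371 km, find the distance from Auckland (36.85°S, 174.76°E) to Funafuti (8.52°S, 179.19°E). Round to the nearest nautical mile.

1718 nmi

Δλ = 179.19 − 174.76 = 4.43°.
Δφ = -8.52 − -36.85 = 28.33°.
a = sin²(Δφ/2) + cos φ₁ · cos φ₂ · sin²(Δλ/2) = 0.061068.
c = 2·atan2(√a, √(1−a)) = 0.49941 rad → d = 6371·c ≈ 3181.75 km ≈ 1718.01 nmi.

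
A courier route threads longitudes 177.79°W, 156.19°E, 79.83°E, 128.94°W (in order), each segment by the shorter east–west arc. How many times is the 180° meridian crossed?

Leg 1: -177.79° → +156.19°, shortest Δλ = -26.02° (west) — crosses 180°.
Leg 2: +156.19° → +79.83°, shortest Δλ = -76.36° (west) — does not cross 180°.
Leg 3: +79.83° → -128.94°, shortest Δλ = 151.23° (east) — crosses 180°.
Total crossings: 2.

2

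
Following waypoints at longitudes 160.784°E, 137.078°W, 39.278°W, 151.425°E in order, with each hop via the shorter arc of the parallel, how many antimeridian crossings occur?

Leg 1: +160.784° → -137.078°, shortest Δλ = 62.138° (east) — crosses 180°.
Leg 2: -137.078° → -39.278°, shortest Δλ = 97.8° (east) — does not cross 180°.
Leg 3: -39.278° → +151.425°, shortest Δλ = -169.297° (west) — crosses 180°.
Total crossings: 2.

2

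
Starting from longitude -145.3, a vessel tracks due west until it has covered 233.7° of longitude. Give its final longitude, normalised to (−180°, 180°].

-19.0°

Start at -145.3°; shift −233.7° → -379.0°.
-379.0° lies outside (−180°, 180°]; add 360° → -19.0°.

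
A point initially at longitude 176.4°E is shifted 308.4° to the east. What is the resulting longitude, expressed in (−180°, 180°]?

124.8°E

Start at +176.4°; shift +308.4° → +484.8°.
+484.8° lies outside (−180°, 180°]; subtract 360° → +124.8°.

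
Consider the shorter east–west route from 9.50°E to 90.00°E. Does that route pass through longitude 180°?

No

Signed shortest Δλ = ((90.00 − 9.50 + 180) mod 360) − 180 = 80.5°.
Going east by 80.5° from +9.50° reaches +90.00° without touching 180°.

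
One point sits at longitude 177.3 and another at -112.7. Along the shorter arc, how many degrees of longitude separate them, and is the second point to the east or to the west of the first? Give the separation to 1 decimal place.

Raw difference: -112.7 − 177.3 = -290.0°.
Normalise into (−180°, 180°]: -290.0° + 360° = 70.0°.
Positive ⇒ the second point lies to the east; separation 70.0°.

70.0° east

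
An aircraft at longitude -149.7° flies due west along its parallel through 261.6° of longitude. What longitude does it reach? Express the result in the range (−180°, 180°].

-51.3°

Start at -149.7°; shift −261.6° → -411.3°.
-411.3° lies outside (−180°, 180°]; add 360° → -51.3°.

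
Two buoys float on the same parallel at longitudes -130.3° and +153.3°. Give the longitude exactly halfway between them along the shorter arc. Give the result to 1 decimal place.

Signed shortest Δλ from -130.3° to +153.3° is -76.4°.
Midpoint longitude = -130.3° + (-76.4°)/2 = -130.3° − 38.2° = -168.5°.
(The naïve average (-130.3 + +153.3)/2 = 11.5° is on the wrong side of the globe.)

-168.5°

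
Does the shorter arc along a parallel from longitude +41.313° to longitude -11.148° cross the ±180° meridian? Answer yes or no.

Signed shortest Δλ = ((-11.148 − 41.313 + 180) mod 360) − 180 = -52.461°.
Going west by 52.461° from +41.313° reaches -11.148° without touching 180°.

No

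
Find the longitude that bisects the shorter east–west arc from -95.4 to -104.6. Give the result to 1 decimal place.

-100.0°

Signed shortest Δλ from -95.4° to -104.6° is -9.2°.
Midpoint longitude = -95.4° + (-9.2°)/2 = -95.4° − 4.6° = -100.0°.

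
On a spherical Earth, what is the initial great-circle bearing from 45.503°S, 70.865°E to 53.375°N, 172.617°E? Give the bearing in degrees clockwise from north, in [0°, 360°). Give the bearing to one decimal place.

50.8°

Δλ = 172.617 − 70.865 = 101.752°.
θ = atan2( sin Δλ · cos φ₂ , cos φ₁ · sin φ₂ − sin φ₁ · cos φ₂ · cos Δλ )
  = atan2(0.58407, 0.47582) = 50.832° → normalised to [0°, 360°): 50.832°.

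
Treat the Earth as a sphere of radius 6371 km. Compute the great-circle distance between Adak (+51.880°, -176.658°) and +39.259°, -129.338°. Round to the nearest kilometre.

Δλ = -129.338 − -176.658 = 47.320°.
Δφ = 39.259 − 51.880 = -12.621°.
a = sin²(Δφ/2) + cos φ₁ · cos φ₂ · sin²(Δλ/2) = 0.089059.
c = 2·atan2(√a, √(1−a)) = 0.60609 rad → d = 6371·c ≈ 3861.41 km.

3861 km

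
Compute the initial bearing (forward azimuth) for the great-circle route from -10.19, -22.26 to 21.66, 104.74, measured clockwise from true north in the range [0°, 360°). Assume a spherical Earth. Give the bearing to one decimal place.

Δλ = 104.74 − -22.26 = 127.00°.
θ = atan2( sin Δλ · cos φ₂ , cos φ₁ · sin φ₂ − sin φ₁ · cos φ₂ · cos Δλ )
  = atan2(0.74224, 0.26432) = 70.398° → normalised to [0°, 360°): 70.398°.

70.4°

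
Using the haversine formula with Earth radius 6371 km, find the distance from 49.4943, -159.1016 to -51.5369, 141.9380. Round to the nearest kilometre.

12539 km

Δλ = 141.9380 − -159.1016 = 301.0396°; wrapped into (−180°, 180°]: -58.9604°.
Δφ = -51.5369 − 49.4943 = -101.0312°.
a = sin²(Δφ/2) + cos φ₁ · cos φ₂ · sin²(Δλ/2) = 0.693517.
c = 2·atan2(√a, √(1−a)) = 1.96821 rad → d = 6371·c ≈ 12539.46 km.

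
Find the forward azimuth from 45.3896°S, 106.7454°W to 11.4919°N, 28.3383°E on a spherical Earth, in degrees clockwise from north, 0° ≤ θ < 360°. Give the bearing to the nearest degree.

117°

Δλ = 28.3383 − -106.7454 = 135.0837°.
θ = atan2( sin Δλ · cos φ₂ , cos φ₁ · sin φ₂ − sin φ₁ · cos φ₂ · cos Δλ )
  = atan2(0.69192, -0.35410) = 117.102° → normalised to [0°, 360°): 117.102°.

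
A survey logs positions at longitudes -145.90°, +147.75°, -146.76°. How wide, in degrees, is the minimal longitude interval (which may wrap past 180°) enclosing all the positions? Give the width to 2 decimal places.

66.35°

Sort the longitudes: -146.76°, -145.90°, +147.75°.
Eastward gaps between consecutive values (wrapping around): 0.86°, 293.65°, 65.49°.
Largest gap = 293.65° ⇒ minimal covering band is its complement: 360° − 293.65° = 66.35°.
Band runs from +147.75° eastward to -145.90°, crossing the antimeridian.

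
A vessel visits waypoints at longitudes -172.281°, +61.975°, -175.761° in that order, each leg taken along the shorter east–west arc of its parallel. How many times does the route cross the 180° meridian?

2

Leg 1: -172.281° → +61.975°, shortest Δλ = -125.744° (west) — crosses 180°.
Leg 2: +61.975° → -175.761°, shortest Δλ = 122.264° (east) — crosses 180°.
Total crossings: 2.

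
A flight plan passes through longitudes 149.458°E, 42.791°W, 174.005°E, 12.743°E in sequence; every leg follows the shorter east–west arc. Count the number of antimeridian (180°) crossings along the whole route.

2

Leg 1: +149.458° → -42.791°, shortest Δλ = 167.751° (east) — crosses 180°.
Leg 2: -42.791° → +174.005°, shortest Δλ = -143.204° (west) — crosses 180°.
Leg 3: +174.005° → +12.743°, shortest Δλ = -161.262° (west) — does not cross 180°.
Total crossings: 2.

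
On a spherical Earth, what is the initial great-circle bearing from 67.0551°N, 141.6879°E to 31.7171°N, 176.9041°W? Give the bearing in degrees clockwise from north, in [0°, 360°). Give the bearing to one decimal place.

Δλ = -176.9041 − 141.6879 = -318.5920°; wrapped into (−180°, 180°]: 41.4080°.
θ = atan2( sin Δλ · cos φ₂ , cos φ₁ · sin φ₂ − sin φ₁ · cos φ₂ · cos Δλ )
  = atan2(0.56264, -0.38258) = 124.215° → normalised to [0°, 360°): 124.215°.

124.2°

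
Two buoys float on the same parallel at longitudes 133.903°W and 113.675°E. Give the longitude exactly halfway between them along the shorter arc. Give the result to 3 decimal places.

Signed shortest Δλ from -133.903° to +113.675° is -112.422°.
Midpoint longitude = -133.903° + (-112.422°)/2 = -133.903° − 56.211° = -190.114°.
Normalise into (−180°, 180°]: +169.886°.
(The naïve average (-133.903 + +113.675)/2 = -10.114° is on the wrong side of the globe.)

169.886°E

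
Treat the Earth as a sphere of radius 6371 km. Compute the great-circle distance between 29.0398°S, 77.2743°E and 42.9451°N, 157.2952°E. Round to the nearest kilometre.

11419 km

Δλ = 157.2952 − 77.2743 = 80.0209°.
Δφ = 42.9451 − -29.0398 = 71.9849°.
a = sin²(Δφ/2) + cos φ₁ · cos φ₂ · sin²(Δλ/2) = 0.609906.
c = 2·atan2(√a, √(1−a)) = 1.79242 rad → d = 6371·c ≈ 11419.49 km.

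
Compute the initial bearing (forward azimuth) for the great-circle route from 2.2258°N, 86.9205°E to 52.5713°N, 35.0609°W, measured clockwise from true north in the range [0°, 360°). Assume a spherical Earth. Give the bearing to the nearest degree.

Δλ = -35.0609 − 86.9205 = -121.9814°.
θ = atan2( sin Δλ · cos φ₂ , cos φ₁ · sin φ₂ − sin φ₁ · cos φ₂ · cos Δλ )
  = atan2(-0.51553, 0.80601) = -32.603° → normalised to [0°, 360°): 327.397°.

327°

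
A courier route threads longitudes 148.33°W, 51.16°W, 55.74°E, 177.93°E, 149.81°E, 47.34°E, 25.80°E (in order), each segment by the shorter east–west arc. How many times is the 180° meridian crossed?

0

Leg 1: -148.33° → -51.16°, shortest Δλ = 97.17° (east) — does not cross 180°.
Leg 2: -51.16° → +55.74°, shortest Δλ = 106.9° (east) — does not cross 180°.
Leg 3: +55.74° → +177.93°, shortest Δλ = 122.19° (east) — does not cross 180°.
Leg 4: +177.93° → +149.81°, shortest Δλ = -28.12° (west) — does not cross 180°.
Leg 5: +149.81° → +47.34°, shortest Δλ = -102.47° (west) — does not cross 180°.
Leg 6: +47.34° → +25.80°, shortest Δλ = -21.54° (west) — does not cross 180°.
Total crossings: 0.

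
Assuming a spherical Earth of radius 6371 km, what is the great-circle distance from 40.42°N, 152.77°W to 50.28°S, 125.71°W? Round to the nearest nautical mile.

5629 nmi

Δλ = -125.71 − -152.77 = 27.06°.
Δφ = -50.28 − 40.42 = -90.70°.
a = sin²(Δφ/2) + cos φ₁ · cos φ₂ · sin²(Δλ/2) = 0.532737.
c = 2·atan2(√a, √(1−a)) = 1.63632 rad → d = 6371·c ≈ 10424.98 km ≈ 5629.04 nmi.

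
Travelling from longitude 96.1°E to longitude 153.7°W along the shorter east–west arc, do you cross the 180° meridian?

Naïve |-153.7 − 96.1| = 249.8° > 180°, so the shorter arc goes the other way round — across 180°.
Signed shortest Δλ = ((-153.7 − 96.1 + 180) mod 360) − 180 = 110.2°.
Going east by 110.2° from +96.1° passes through 180° before reaching -153.7°.

Yes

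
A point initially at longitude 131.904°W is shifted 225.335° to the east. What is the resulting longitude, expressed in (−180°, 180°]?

93.431°E

Start at -131.904°; shift +225.335° → +93.431°.
+93.431° already lies in (−180°, 180°].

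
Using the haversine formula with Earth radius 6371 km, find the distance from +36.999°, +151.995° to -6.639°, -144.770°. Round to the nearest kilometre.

Δλ = -144.770 − 151.995 = -296.765°; wrapped into (−180°, 180°]: 63.235°.
Δφ = -6.639 − 36.999 = -43.638°.
a = sin²(Δφ/2) + cos φ₁ · cos φ₂ · sin²(Δλ/2) = 0.356166.
c = 2·atan2(√a, √(1−a)) = 1.27901 rad → d = 6371·c ≈ 8148.54 km.

8149 km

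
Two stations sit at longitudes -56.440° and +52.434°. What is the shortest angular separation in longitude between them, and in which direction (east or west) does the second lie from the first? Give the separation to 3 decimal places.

108.874° east

Raw difference: 52.434 − -56.440 = 108.874°.
Normalise into (−180°, 180°]: 108.874° stays 108.874°.
Positive ⇒ the second point lies to the east; separation 108.874°.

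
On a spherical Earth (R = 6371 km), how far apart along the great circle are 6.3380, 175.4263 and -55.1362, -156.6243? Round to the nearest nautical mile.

Δλ = -156.6243 − 175.4263 = -332.0506°; wrapped into (−180°, 180°]: 27.9494°.
Δφ = -55.1362 − 6.3380 = -61.4742°.
a = sin²(Δφ/2) + cos φ₁ · cos φ₂ · sin²(Δλ/2) = 0.294356.
c = 2·atan2(√a, √(1−a)) = 1.14693 rad → d = 6371·c ≈ 7307.09 km ≈ 3945.51 nmi.

3946 nmi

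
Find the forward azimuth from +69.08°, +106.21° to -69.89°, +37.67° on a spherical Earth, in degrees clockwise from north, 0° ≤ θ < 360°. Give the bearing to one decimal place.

Δλ = 37.67 − 106.21 = -68.54°.
θ = atan2( sin Δλ · cos φ₂ , cos φ₁ · sin φ₂ − sin φ₁ · cos φ₂ · cos Δλ )
  = atan2(-0.31999, -0.45279) = -144.751° → normalised to [0°, 360°): 215.249°.

215.2°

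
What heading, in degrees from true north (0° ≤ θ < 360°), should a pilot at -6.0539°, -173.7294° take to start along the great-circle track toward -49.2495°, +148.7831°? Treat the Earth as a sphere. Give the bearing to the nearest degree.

Δλ = 148.7831 − -173.7294 = 322.5125°; wrapped into (−180°, 180°]: -37.4875°.
θ = atan2( sin Δλ · cos φ₂ , cos φ₁ · sin φ₂ − sin φ₁ · cos φ₂ · cos Δλ )
  = atan2(-0.39727, -0.69871) = -150.379° → normalised to [0°, 360°): 209.621°.

210°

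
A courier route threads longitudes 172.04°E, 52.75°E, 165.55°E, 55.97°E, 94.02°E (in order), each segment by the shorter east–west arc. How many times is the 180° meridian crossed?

0

Leg 1: +172.04° → +52.75°, shortest Δλ = -119.29° (west) — does not cross 180°.
Leg 2: +52.75° → +165.55°, shortest Δλ = 112.8° (east) — does not cross 180°.
Leg 3: +165.55° → +55.97°, shortest Δλ = -109.58° (west) — does not cross 180°.
Leg 4: +55.97° → +94.02°, shortest Δλ = 38.05° (east) — does not cross 180°.
Total crossings: 0.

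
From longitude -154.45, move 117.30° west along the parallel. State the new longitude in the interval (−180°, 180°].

+88.25°

Start at -154.45°; shift −117.30° → -271.75°.
-271.75° lies outside (−180°, 180°]; add 360° → +88.25°.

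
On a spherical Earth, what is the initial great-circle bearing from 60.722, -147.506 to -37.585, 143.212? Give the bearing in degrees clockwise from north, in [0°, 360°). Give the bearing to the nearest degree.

234°

Δλ = 143.212 − -147.506 = 290.718°; wrapped into (−180°, 180°]: -69.282°.
θ = atan2( sin Δλ · cos φ₂ , cos φ₁ · sin φ₂ − sin φ₁ · cos φ₂ · cos Δλ )
  = atan2(-0.74120, -0.54282) = -126.217° → normalised to [0°, 360°): 233.783°.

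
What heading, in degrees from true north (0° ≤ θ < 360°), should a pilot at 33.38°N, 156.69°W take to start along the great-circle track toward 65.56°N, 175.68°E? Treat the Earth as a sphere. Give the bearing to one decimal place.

341.0°

Δλ = 175.68 − -156.69 = 332.37°; wrapped into (−180°, 180°]: -27.63°.
θ = atan2( sin Δλ · cos φ₂ , cos φ₁ · sin φ₂ − sin φ₁ · cos φ₂ · cos Δλ )
  = atan2(-0.19188, 0.55854) = -18.959° → normalised to [0°, 360°): 341.041°.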